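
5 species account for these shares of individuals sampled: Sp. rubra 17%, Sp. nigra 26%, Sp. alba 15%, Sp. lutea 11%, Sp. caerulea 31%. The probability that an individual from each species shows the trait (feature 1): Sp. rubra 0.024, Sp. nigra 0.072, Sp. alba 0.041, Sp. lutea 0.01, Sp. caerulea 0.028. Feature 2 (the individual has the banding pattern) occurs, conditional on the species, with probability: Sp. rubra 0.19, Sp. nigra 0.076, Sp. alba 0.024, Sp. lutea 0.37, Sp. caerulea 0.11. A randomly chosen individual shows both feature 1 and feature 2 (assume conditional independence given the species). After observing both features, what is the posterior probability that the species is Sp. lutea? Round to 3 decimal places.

0.110

Compute prior × likelihood for every hypothesis:
  Sp. rubra: 0.17 × 0.024 × 0.19 = 0.0007752
  Sp. nigra: 0.26 × 0.072 × 0.076 = 0.00142272
  Sp. alba: 0.15 × 0.041 × 0.024 = 0.0001476
  Sp. lutea: 0.11 × 0.01 × 0.37 = 0.000407
  Sp. caerulea: 0.31 × 0.028 × 0.11 = 0.0009548
Total = 0.00370732.
P(Sp. lutea | evidence) = 0.000407 / 0.00370732 ≈ 0.110.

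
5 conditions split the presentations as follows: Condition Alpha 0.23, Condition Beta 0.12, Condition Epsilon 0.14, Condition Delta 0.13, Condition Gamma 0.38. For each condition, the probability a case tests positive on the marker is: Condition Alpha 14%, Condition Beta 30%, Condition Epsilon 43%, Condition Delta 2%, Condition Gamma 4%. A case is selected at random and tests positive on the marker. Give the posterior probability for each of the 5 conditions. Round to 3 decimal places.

Prior × likelihood for each hypothesis:
  Condition Alpha: 0.23 × 0.14 = 0.0322
  Condition Beta: 0.12 × 0.3 = 0.036
  Condition Epsilon: 0.14 × 0.43 = 0.0602
  Condition Delta: 0.13 × 0.02 = 0.0026
  Condition Gamma: 0.38 × 0.04 = 0.0152
Normalizing constant = 0.1462.
P(Condition Alpha | marker-positive) = 0.0322/0.1462 ≈ 0.220
P(Condition Beta | marker-positive) = 0.036/0.1462 ≈ 0.246
P(Condition Epsilon | marker-positive) = 0.0602/0.1462 ≈ 0.412
P(Condition Delta | marker-positive) = 0.0026/0.1462 ≈ 0.018
P(Condition Gamma | marker-positive) = 0.0152/0.1462 ≈ 0.104

Condition Alpha 0.220, Condition Beta 0.246, Condition Epsilon 0.412, Condition Delta 0.018, Condition Gamma 0.104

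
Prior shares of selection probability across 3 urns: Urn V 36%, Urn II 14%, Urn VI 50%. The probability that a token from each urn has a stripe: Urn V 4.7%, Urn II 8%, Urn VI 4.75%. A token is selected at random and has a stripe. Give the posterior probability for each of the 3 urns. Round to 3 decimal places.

Urn V 0.326, Urn II 0.216, Urn VI 0.458

Compute prior × likelihood for every hypothesis:
  Urn V: 0.36 × 0.047 = 0.01692
  Urn II: 0.14 × 0.08 = 0.0112
  Urn VI: 0.5 × 0.0475 = 0.02375
Sum = 0.05187.
P(Urn V | striped) = 0.01692/0.05187 ≈ 0.326
P(Urn II | striped) = 0.0112/0.05187 ≈ 0.216
P(Urn VI | striped) = 0.02375/0.05187 ≈ 0.458
(Check: 0.326+0.216+0.458 = 1.000.)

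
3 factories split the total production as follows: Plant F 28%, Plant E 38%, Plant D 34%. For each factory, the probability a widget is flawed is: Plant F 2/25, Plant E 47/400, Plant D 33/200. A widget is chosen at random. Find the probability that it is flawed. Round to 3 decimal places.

0.123

By Bayes' rule, posterior ∝ prior × likelihood:
  Plant F: 0.28 × 0.08 = 0.0224
  Plant E: 0.38 × 0.1175 = 0.04465
  Plant D: 0.34 × 0.165 = 0.0561
P(flawed) = 0.0224 + 0.04465 + 0.0561 = 0.12315 → 0.123.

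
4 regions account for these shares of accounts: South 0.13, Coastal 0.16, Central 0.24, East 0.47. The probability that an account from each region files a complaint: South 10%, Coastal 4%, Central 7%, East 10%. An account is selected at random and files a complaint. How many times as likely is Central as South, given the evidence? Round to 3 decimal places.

1.292

Compute prior × likelihood for every hypothesis:
  South: 0.13 × 0.1 = 0.013
  Coastal: 0.16 × 0.04 = 0.0064
  Central: 0.24 × 0.07 = 0.0168
  East: 0.47 × 0.1 = 0.047
Total = 0.0832.
The ratio is 0.0168 / 0.013 (the normalizer cancels) = 1.292.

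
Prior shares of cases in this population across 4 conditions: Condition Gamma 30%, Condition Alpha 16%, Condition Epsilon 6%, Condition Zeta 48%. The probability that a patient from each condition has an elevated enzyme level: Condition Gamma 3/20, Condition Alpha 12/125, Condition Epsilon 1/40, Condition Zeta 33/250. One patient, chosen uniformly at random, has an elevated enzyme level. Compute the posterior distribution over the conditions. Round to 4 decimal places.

Condition Gamma 0.3594, Condition Alpha 0.1227, Condition Epsilon 0.0120, Condition Zeta 0.5060

By Bayes' rule, posterior ∝ prior × likelihood:
  Condition Gamma: 0.3 × 0.15 = 0.045
  Condition Alpha: 0.16 × 0.096 = 0.01536
  Condition Epsilon: 0.06 × 0.025 = 0.0015
  Condition Zeta: 0.48 × 0.132 = 0.06336
Sum = 0.12522.
P(Condition Gamma | elevated) = 0.045/0.12522 ≈ 0.3594
P(Condition Alpha | elevated) = 0.01536/0.12522 ≈ 0.1227
P(Condition Epsilon | elevated) = 0.0015/0.12522 ≈ 0.0120
P(Condition Zeta | elevated) = 0.06336/0.12522 ≈ 0.5060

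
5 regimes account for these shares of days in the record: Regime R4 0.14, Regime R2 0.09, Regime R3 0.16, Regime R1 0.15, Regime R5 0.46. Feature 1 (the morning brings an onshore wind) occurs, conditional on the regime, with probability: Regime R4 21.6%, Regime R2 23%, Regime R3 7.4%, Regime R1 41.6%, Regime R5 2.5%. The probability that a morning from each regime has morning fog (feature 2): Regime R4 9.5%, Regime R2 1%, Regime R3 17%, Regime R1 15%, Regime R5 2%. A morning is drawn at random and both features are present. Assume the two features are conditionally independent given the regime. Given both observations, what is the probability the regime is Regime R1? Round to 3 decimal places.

Compute prior × likelihood for every hypothesis:
  Regime R4: 0.14 × 0.216 × 0.095 = 0.0028728
  Regime R2: 0.09 × 0.23 × 0.01 = 0.000207
  Regime R3: 0.16 × 0.074 × 0.17 = 0.0020128
  Regime R1: 0.15 × 0.416 × 0.15 = 0.00936
  Regime R5: 0.46 × 0.025 × 0.02 = 0.00023
Normalizing constant = 0.0146826.
P(Regime R1 | evidence) = 0.00936 / 0.0146826 ≈ 0.637.

0.637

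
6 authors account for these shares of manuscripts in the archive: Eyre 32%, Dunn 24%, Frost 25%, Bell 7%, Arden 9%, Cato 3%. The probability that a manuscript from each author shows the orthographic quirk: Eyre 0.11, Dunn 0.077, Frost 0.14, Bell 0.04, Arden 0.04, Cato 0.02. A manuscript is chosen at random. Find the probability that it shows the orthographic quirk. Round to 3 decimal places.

Prior × likelihood for each hypothesis:
  Eyre: 0.32 × 0.11 = 0.0352
  Dunn: 0.24 × 0.077 = 0.01848
  Frost: 0.25 × 0.14 = 0.035
  Bell: 0.07 × 0.04 = 0.0028
  Arden: 0.09 × 0.04 = 0.0036
  Cato: 0.03 × 0.02 = 0.0006
P(quirk) = 0.0352 + 0.01848 + 0.035 + 0.0028 + 0.0036 + 0.0006 = 0.09568 → 0.096.

0.096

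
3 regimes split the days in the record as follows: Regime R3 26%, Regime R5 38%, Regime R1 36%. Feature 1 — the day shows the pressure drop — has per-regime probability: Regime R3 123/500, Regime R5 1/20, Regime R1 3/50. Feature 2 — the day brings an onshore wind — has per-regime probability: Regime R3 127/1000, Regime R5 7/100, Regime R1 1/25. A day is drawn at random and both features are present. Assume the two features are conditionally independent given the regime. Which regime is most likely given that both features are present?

Unnormalized posteriors (prior × likelihood):
  Regime R3: 0.26 × 0.246 × 0.127 = 0.00812292
  Regime R5: 0.38 × 0.05 × 0.07 = 0.00133
  Regime R1: 0.36 × 0.06 × 0.04 = 0.000864
Sum = 0.01031692.
Largest term belongs to Regime R3, so Regime R3 is most probable.

Regime R3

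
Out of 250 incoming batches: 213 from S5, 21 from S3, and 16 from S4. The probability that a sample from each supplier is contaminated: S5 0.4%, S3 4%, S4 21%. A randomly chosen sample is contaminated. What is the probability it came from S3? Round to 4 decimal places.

0.1663

By Bayes' rule, posterior ∝ prior × likelihood:
  S5: 0.852 × 0.004 = 0.003408
  S3: 0.084 × 0.04 = 0.00336
  S4: 0.064 × 0.21 = 0.01344
Normalizing constant = 0.020208.
P(S3 | evidence) = 0.00336 / 0.020208 ≈ 0.1663.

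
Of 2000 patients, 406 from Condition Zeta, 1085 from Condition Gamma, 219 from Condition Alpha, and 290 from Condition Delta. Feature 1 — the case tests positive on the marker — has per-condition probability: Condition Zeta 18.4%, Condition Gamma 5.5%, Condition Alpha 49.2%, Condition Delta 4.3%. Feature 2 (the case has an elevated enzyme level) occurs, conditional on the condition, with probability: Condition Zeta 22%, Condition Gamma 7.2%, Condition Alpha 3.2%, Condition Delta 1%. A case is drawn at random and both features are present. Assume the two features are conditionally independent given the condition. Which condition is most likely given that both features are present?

Condition Zeta

Compute prior × likelihood for every hypothesis:
  Condition Zeta: 0.203 × 0.184 × 0.22 = 0.00821744
  Condition Gamma: 0.5425 × 0.055 × 0.072 = 0.0021483
  Condition Alpha: 0.1095 × 0.492 × 0.032 = 0.001723968
  Condition Delta: 0.145 × 0.043 × 0.01 = 0.00006235
Total = 0.012152058.
Largest term belongs to Condition Zeta, so Condition Zeta is most probable.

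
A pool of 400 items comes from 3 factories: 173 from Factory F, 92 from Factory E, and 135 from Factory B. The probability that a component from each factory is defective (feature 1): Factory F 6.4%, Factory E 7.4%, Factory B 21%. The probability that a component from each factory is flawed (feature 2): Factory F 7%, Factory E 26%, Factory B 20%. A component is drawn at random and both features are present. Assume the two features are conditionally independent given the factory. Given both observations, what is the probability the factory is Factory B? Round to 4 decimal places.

Prior × likelihood for each hypothesis:
  Factory F: 0.4325 × 0.064 × 0.07 = 0.0019376
  Factory E: 0.23 × 0.074 × 0.26 = 0.0044252
  Factory B: 0.3375 × 0.21 × 0.2 = 0.014175
Sum = 0.0205378.
P(Factory B | evidence) = 0.014175 / 0.0205378 ≈ 0.6902.

0.6902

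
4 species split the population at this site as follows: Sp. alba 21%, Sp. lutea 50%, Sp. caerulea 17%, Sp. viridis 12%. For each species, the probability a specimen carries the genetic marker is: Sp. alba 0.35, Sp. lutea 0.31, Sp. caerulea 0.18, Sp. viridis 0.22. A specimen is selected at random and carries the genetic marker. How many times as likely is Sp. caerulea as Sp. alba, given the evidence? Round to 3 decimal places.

0.416

Unnormalized posteriors (prior × likelihood):
  Sp. alba: 0.21 × 0.35 = 0.0735
  Sp. lutea: 0.5 × 0.31 = 0.155
  Sp. caerulea: 0.17 × 0.18 = 0.0306
  Sp. viridis: 0.12 × 0.22 = 0.0264
Sum = 0.2855.
The ratio is 0.0306 / 0.0735 (the normalizer cancels) = 0.416.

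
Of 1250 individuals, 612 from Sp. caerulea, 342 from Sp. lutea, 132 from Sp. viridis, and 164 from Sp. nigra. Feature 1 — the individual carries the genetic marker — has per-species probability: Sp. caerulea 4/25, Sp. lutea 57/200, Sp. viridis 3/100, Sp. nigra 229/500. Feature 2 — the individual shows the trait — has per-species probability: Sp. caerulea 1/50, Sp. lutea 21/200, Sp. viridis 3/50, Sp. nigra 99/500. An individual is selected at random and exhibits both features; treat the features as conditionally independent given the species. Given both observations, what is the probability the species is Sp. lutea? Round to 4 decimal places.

0.3748

Compute prior × likelihood for every hypothesis:
  Sp. caerulea: 0.4896 × 0.16 × 0.02 = 0.00156672
  Sp. lutea: 0.2736 × 0.285 × 0.105 = 0.00818748
  Sp. viridis: 0.1056 × 0.03 × 0.06 = 0.00019008
  Sp. nigra: 0.1312 × 0.458 × 0.198 = 0.0118977408
Total = 0.0218420208.
P(Sp. lutea | evidence) = 0.00818748 / 0.0218420208 ≈ 0.3748.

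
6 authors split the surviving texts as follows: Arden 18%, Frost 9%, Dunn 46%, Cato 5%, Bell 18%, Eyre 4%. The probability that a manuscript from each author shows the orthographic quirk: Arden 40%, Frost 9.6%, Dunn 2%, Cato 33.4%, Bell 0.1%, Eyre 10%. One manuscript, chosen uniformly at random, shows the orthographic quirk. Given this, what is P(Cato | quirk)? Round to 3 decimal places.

0.151

Compute prior × likelihood for every hypothesis:
  Arden: 0.18 × 0.4 = 0.072
  Frost: 0.09 × 0.096 = 0.00864
  Dunn: 0.46 × 0.02 = 0.0092
  Cato: 0.05 × 0.334 = 0.0167
  Bell: 0.18 × 0.001 = 0.00018
  Eyre: 0.04 × 0.1 = 0.004
Normalizing constant = 0.11072.
P(Cato | evidence) = 0.0167 / 0.11072 ≈ 0.151.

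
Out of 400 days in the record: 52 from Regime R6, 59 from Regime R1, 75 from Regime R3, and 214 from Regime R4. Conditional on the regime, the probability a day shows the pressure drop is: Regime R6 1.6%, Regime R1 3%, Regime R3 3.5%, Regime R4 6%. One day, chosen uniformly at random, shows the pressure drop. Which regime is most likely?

Compute prior × likelihood for every hypothesis:
  Regime R6: 0.13 × 0.016 = 0.00208
  Regime R1: 0.1475 × 0.03 = 0.004425
  Regime R3: 0.1875 × 0.035 = 0.0065625
  Regime R4: 0.535 × 0.06 = 0.0321
Normalizing constant = 0.0451675.
Largest term belongs to Regime R4, so Regime R4 is most probable.

Regime R4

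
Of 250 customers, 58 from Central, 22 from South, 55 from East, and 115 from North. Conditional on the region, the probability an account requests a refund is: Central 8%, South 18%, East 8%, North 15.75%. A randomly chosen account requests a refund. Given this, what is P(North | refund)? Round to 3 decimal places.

Unnormalized posteriors (prior × likelihood):
  Central: 0.232 × 0.08 = 0.01856
  South: 0.088 × 0.18 = 0.01584
  East: 0.22 × 0.08 = 0.0176
  North: 0.46 × 0.1575 = 0.07245
Total = 0.12445.
P(North | evidence) = 0.07245 / 0.12445 ≈ 0.582.

0.582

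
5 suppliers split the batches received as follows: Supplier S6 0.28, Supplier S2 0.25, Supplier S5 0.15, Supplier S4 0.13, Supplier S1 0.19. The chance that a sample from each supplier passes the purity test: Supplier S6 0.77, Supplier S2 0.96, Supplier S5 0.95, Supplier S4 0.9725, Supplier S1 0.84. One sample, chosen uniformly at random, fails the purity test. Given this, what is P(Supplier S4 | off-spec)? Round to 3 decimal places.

Taking complements, P(off-spec | each) = Supplier S6 0.23, Supplier S2 0.04, Supplier S5 0.05, Supplier S4 0.0275, Supplier S1 0.16.
Unnormalized posteriors (prior × likelihood):
  Supplier S6: 0.28 × 0.23 = 0.0644
  Supplier S2: 0.25 × 0.04 = 0.01
  Supplier S5: 0.15 × 0.05 = 0.0075
  Supplier S4: 0.13 × 0.0275 = 0.003575
  Supplier S1: 0.19 × 0.16 = 0.0304
Total = 0.115875.
P(Supplier S4 | evidence) = 0.003575 / 0.115875 ≈ 0.031.

0.031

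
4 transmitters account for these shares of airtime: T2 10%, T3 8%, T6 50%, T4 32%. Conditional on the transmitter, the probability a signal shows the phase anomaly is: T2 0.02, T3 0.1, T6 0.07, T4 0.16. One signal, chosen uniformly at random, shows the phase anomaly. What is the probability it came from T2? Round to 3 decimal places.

Unnormalized posteriors (prior × likelihood):
  T2: 0.1 × 0.02 = 0.002
  T3: 0.08 × 0.1 = 0.008
  T6: 0.5 × 0.07 = 0.035
  T4: 0.32 × 0.16 = 0.0512
Total = 0.0962.
P(T2 | evidence) = 0.002 / 0.0962 ≈ 0.021.

0.021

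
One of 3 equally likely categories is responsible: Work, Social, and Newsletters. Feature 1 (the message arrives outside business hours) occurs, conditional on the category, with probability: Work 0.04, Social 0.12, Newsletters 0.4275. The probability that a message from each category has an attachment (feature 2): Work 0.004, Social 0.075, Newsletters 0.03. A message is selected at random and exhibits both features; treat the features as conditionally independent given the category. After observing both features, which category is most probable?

Newsletters

With a uniform prior (1/3 each), posterior ∝ likelihood:
  Work: 0.04 × 0.004 = 0.00016
  Social: 0.12 × 0.075 = 0.009
  Newsletters: 0.4275 × 0.03 = 0.012825
Total = 0.021985.
Largest term belongs to Newsletters, so Newsletters is most probable.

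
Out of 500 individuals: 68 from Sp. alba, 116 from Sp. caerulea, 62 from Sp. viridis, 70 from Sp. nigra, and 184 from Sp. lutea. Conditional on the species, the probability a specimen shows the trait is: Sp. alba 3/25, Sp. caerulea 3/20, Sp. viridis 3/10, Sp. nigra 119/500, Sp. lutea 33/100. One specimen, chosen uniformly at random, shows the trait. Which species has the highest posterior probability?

Compute prior × likelihood for every hypothesis:
  Sp. alba: 0.136 × 0.12 = 0.01632
  Sp. caerulea: 0.232 × 0.15 = 0.0348
  Sp. viridis: 0.124 × 0.3 = 0.0372
  Sp. nigra: 0.14 × 0.238 = 0.03332
  Sp. lutea: 0.368 × 0.33 = 0.12144
Sum = 0.24308.
Largest term belongs to Sp. lutea, so Sp. lutea is most probable.

Sp. lutea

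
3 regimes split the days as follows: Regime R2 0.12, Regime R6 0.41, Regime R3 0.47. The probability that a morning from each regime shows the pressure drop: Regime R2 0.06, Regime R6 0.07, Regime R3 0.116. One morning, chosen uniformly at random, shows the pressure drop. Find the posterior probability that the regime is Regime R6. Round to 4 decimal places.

0.3174

Prior × likelihood for each hypothesis:
  Regime R2: 0.12 × 0.06 = 0.0072
  Regime R6: 0.41 × 0.07 = 0.0287
  Regime R3: 0.47 × 0.116 = 0.05452
Normalizing constant = 0.09042.
P(Regime R6 | evidence) = 0.0287 / 0.09042 ≈ 0.3174.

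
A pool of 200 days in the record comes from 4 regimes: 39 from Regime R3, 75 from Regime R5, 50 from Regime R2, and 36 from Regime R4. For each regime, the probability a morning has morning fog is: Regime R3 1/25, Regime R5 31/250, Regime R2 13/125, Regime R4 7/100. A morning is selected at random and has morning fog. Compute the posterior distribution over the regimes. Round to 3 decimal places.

By Bayes' rule, posterior ∝ prior × likelihood:
  Regime R3: 0.195 × 0.04 = 0.0078
  Regime R5: 0.375 × 0.124 = 0.0465
  Regime R2: 0.25 × 0.104 = 0.026
  Regime R4: 0.18 × 0.07 = 0.0126
Sum = 0.0929.
P(Regime R3 | fog) = 0.0078/0.0929 ≈ 0.084
P(Regime R5 | fog) = 0.0465/0.0929 ≈ 0.501
P(Regime R2 | fog) = 0.026/0.0929 ≈ 0.280
P(Regime R4 | fog) = 0.0126/0.0929 ≈ 0.136

Regime R3 0.084, Regime R5 0.501, Regime R2 0.280, Regime R4 0.136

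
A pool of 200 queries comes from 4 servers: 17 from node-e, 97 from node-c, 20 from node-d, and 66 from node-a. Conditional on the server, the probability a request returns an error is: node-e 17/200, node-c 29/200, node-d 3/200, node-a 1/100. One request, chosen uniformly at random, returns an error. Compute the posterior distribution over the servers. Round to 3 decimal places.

node-e 0.088, node-c 0.854, node-d 0.018, node-a 0.040

By Bayes' rule, posterior ∝ prior × likelihood:
  node-e: 0.085 × 0.085 = 0.007225
  node-c: 0.485 × 0.145 = 0.070325
  node-d: 0.1 × 0.015 = 0.0015
  node-a: 0.33 × 0.01 = 0.0033
Normalizing constant = 0.08235.
P(node-e | error) = 0.007225/0.08235 ≈ 0.088
P(node-c | error) = 0.070325/0.08235 ≈ 0.854
P(node-d | error) = 0.0015/0.08235 ≈ 0.018
P(node-a | error) = 0.0033/0.08235 ≈ 0.040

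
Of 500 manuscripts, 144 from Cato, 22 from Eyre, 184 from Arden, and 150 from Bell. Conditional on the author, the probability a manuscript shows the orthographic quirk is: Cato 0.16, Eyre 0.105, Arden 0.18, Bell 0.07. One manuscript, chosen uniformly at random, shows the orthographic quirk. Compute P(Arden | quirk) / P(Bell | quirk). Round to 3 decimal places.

3.154

Unnormalized posteriors (prior × likelihood):
  Cato: 0.288 × 0.16 = 0.04608
  Eyre: 0.044 × 0.105 = 0.00462
  Arden: 0.368 × 0.18 = 0.06624
  Bell: 0.3 × 0.07 = 0.021
Total = 0.13794.
The ratio is 0.06624 / 0.021 (the normalizer cancels) = 3.154.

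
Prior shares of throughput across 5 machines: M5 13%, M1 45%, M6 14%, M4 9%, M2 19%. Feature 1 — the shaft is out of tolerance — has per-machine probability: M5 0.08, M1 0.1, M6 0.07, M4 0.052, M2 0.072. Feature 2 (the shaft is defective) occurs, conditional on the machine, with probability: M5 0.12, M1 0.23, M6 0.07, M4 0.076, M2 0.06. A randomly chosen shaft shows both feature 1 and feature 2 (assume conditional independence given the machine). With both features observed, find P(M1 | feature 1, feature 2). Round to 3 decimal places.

Unnormalized posteriors (prior × likelihood):
  M5: 0.13 × 0.08 × 0.12 = 0.001248
  M1: 0.45 × 0.1 × 0.23 = 0.01035
  M6: 0.14 × 0.07 × 0.07 = 0.000686
  M4: 0.09 × 0.052 × 0.076 = 0.00035568
  M2: 0.19 × 0.072 × 0.06 = 0.0008208
Total = 0.01346048.
P(M1 | evidence) = 0.01035 / 0.01346048 ≈ 0.769.

0.769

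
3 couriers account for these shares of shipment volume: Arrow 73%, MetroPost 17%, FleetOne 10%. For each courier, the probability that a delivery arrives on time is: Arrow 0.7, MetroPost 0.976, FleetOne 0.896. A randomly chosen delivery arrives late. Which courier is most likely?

Arrow

Taking complements, P(late | each) = Arrow 0.3, MetroPost 0.024, FleetOne 0.104.
Compute prior × likelihood for every hypothesis:
  Arrow: 0.73 × 0.3 = 0.219
  MetroPost: 0.17 × 0.024 = 0.00408
  FleetOne: 0.1 × 0.104 = 0.0104
Sum = 0.23348.
Largest term belongs to Arrow, so Arrow is most probable.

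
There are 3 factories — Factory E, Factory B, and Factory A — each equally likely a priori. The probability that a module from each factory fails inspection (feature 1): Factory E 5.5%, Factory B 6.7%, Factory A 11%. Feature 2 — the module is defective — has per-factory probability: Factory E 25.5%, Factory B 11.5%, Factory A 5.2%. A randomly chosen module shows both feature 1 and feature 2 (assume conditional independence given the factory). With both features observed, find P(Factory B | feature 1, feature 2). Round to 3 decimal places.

0.281

Since the prior is uniform, the posterior is proportional to the likelihood:
  Factory E: 0.055 × 0.255 = 0.014025
  Factory B: 0.067 × 0.115 = 0.007705
  Factory A: 0.11 × 0.052 = 0.00572
Total = 0.02745.
P(Factory B | evidence) = 0.007705 / 0.02745 ≈ 0.281.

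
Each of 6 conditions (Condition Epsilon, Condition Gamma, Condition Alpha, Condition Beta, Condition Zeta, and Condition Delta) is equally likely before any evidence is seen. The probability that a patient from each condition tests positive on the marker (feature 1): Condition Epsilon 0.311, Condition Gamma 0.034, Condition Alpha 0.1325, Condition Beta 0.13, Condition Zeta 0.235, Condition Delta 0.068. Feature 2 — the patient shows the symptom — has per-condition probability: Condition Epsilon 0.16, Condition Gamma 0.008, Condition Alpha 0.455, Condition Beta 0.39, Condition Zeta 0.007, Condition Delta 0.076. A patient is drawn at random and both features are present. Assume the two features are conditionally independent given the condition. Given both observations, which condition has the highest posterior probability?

Condition Alpha

With a uniform prior (1/6 each), posterior ∝ likelihood:
  Condition Epsilon: 0.311 × 0.16 = 0.04976
  Condition Gamma: 0.034 × 0.008 = 0.000272
  Condition Alpha: 0.1325 × 0.455 = 0.0602875
  Condition Beta: 0.13 × 0.39 = 0.0507
  Condition Zeta: 0.235 × 0.007 = 0.001645
  Condition Delta: 0.068 × 0.076 = 0.005168
Normalizing constant = 0.1678325.
Largest term belongs to Condition Alpha, so Condition Alpha is most probable.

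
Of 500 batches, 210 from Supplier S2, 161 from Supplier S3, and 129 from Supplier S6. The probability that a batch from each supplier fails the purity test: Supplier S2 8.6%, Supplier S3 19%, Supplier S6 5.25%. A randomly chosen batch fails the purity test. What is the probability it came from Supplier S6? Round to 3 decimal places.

Compute prior × likelihood for every hypothesis:
  Supplier S2: 0.42 × 0.086 = 0.03612
  Supplier S3: 0.322 × 0.19 = 0.06118
  Supplier S6: 0.258 × 0.0525 = 0.013545
Sum = 0.110845.
P(Supplier S6 | evidence) = 0.013545 / 0.110845 ≈ 0.122.

0.122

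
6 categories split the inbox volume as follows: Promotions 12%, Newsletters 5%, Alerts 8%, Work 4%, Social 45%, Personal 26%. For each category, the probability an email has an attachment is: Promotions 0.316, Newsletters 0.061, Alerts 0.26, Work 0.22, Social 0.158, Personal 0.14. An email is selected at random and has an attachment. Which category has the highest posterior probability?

Social

Prior × likelihood for each hypothesis:
  Promotions: 0.12 × 0.316 = 0.03792
  Newsletters: 0.05 × 0.061 = 0.00305
  Alerts: 0.08 × 0.26 = 0.0208
  Work: 0.04 × 0.22 = 0.0088
  Social: 0.45 × 0.158 = 0.0711
  Personal: 0.26 × 0.14 = 0.0364
Normalizing constant = 0.17807.
Largest term belongs to Social, so Social is most probable.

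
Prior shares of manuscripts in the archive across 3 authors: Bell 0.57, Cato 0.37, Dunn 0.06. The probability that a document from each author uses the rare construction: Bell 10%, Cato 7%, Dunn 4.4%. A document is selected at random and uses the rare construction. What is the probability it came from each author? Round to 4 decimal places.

Compute prior × likelihood for every hypothesis:
  Bell: 0.57 × 0.1 = 0.057
  Cato: 0.37 × 0.07 = 0.0259
  Dunn: 0.06 × 0.044 = 0.00264
Total = 0.08554.
P(Bell | rare-form) = 0.057/0.08554 ≈ 0.6664
P(Cato | rare-form) = 0.0259/0.08554 ≈ 0.3028
P(Dunn | rare-form) = 0.00264/0.08554 ≈ 0.0309

Bell 0.6664, Cato 0.3028, Dunn 0.0309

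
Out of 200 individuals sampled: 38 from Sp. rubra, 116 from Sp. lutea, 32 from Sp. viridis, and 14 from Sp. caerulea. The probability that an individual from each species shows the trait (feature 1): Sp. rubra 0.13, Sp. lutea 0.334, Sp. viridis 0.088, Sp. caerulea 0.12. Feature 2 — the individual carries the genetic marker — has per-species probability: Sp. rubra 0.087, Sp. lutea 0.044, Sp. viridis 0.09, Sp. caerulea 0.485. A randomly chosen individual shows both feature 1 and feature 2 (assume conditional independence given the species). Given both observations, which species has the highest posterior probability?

Prior × likelihood for each hypothesis:
  Sp. rubra: 0.19 × 0.13 × 0.087 = 0.0021489
  Sp. lutea: 0.58 × 0.334 × 0.044 = 0.00852368
  Sp. viridis: 0.16 × 0.088 × 0.09 = 0.0012672
  Sp. caerulea: 0.07 × 0.12 × 0.485 = 0.004074
Normalizing constant = 0.01601378.
Largest term belongs to Sp. lutea, so Sp. lutea is most probable.

Sp. lutea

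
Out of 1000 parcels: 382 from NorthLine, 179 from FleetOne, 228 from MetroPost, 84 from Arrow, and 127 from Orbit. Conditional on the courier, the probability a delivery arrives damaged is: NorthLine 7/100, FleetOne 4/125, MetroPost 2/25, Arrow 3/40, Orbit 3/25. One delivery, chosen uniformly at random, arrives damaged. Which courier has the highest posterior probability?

NorthLine

Prior × likelihood for each hypothesis:
  NorthLine: 0.382 × 0.07 = 0.02674
  FleetOne: 0.179 × 0.032 = 0.005728
  MetroPost: 0.228 × 0.08 = 0.01824
  Arrow: 0.084 × 0.075 = 0.0063
  Orbit: 0.127 × 0.12 = 0.01524
Sum = 0.072248.
Largest term belongs to NorthLine, so NorthLine is most probable.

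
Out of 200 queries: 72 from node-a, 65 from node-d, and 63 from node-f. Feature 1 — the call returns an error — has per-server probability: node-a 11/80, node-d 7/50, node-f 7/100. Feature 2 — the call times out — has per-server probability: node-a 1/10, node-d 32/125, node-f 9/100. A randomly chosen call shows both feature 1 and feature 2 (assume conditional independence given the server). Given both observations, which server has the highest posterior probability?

Compute prior × likelihood for every hypothesis:
  node-a: 0.36 × 0.1375 × 0.1 = 0.00495
  node-d: 0.325 × 0.14 × 0.256 = 0.011648
  node-f: 0.315 × 0.07 × 0.09 = 0.0019845
Sum = 0.0185825.
Largest term belongs to node-d, so node-d is most probable.

node-d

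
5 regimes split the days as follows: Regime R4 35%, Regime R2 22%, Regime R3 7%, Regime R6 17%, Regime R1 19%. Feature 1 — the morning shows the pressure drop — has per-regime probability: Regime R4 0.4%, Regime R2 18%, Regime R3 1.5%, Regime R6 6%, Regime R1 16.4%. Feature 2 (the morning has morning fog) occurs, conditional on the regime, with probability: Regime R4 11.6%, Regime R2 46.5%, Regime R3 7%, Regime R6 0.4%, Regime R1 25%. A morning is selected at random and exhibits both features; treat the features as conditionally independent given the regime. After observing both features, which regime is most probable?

Compute prior × likelihood for every hypothesis:
  Regime R4: 0.35 × 0.004 × 0.116 = 0.0001624
  Regime R2: 0.22 × 0.18 × 0.465 = 0.018414
  Regime R3: 0.07 × 0.015 × 0.07 = 0.0000735
  Regime R6: 0.17 × 0.06 × 0.004 = 0.0000408
  Regime R1: 0.19 × 0.164 × 0.25 = 0.00779
Normalizing constant = 0.0264807.
Largest term belongs to Regime R2, so Regime R2 is most probable.

Regime R2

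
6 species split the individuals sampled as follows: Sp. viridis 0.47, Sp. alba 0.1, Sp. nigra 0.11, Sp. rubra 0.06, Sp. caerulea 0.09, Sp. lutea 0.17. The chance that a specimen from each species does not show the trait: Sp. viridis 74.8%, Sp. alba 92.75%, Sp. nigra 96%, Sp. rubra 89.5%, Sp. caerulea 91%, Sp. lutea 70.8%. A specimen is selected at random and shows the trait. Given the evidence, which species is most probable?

Sp. viridis

Taking complements, P(trait | each) = Sp. viridis 0.252, Sp. alba 0.0725, Sp. nigra 0.04, Sp. rubra 0.105, Sp. caerulea 0.09, Sp. lutea 0.292.
Compute prior × likelihood for every hypothesis:
  Sp. viridis: 0.47 × 0.252 = 0.11844
  Sp. alba: 0.1 × 0.0725 = 0.00725
  Sp. nigra: 0.11 × 0.04 = 0.0044
  Sp. rubra: 0.06 × 0.105 = 0.0063
  Sp. caerulea: 0.09 × 0.09 = 0.0081
  Sp. lutea: 0.17 × 0.292 = 0.04964
Sum = 0.19413.
Largest term belongs to Sp. viridis, so Sp. viridis is most probable.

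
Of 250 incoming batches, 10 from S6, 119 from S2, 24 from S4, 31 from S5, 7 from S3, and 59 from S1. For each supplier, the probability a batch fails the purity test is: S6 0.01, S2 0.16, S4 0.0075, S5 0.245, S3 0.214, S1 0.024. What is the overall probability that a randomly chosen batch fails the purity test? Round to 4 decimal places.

0.1193

By Bayes' rule, posterior ∝ prior × likelihood:
  S6: 0.04 × 0.01 = 0.0004
  S2: 0.476 × 0.16 = 0.07616
  S4: 0.096 × 0.0075 = 0.00072
  S5: 0.124 × 0.245 = 0.03038
  S3: 0.028 × 0.214 = 0.005992
  S1: 0.236 × 0.024 = 0.005664
P(off-spec) = 0.0004 + 0.07616 + 0.00072 + 0.03038 + 0.005992 + 0.005664 = 0.119316 → 0.1193.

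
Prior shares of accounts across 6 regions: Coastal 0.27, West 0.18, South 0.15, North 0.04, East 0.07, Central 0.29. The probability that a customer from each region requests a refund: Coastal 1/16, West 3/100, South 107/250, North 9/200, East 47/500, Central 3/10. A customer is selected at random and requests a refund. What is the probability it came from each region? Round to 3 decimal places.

By Bayes' rule, posterior ∝ prior × likelihood:
  Coastal: 0.27 × 0.0625 = 0.016875
  West: 0.18 × 0.03 = 0.0054
  South: 0.15 × 0.428 = 0.0642
  North: 0.04 × 0.045 = 0.0018
  East: 0.07 × 0.094 = 0.00658
  Central: 0.29 × 0.3 = 0.087
Normalizing constant = 0.181855.
P(Coastal | refund) = 0.016875/0.181855 ≈ 0.093
P(West | refund) = 0.0054/0.181855 ≈ 0.030
P(South | refund) = 0.0642/0.181855 ≈ 0.353
P(North | refund) = 0.0018/0.181855 ≈ 0.010
P(East | refund) = 0.00658/0.181855 ≈ 0.036
P(Central | refund) = 0.087/0.181855 ≈ 0.478

Coastal 0.093, West 0.030, South 0.353, North 0.010, East 0.036, Central 0.478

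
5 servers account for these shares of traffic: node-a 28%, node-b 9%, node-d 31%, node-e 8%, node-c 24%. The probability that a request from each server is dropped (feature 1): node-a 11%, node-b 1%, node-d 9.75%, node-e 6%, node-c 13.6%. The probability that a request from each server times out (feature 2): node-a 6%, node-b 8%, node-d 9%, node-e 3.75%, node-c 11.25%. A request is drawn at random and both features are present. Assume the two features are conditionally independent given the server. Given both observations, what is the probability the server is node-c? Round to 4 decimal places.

0.4324

Prior × likelihood for each hypothesis:
  node-a: 0.28 × 0.11 × 0.06 = 0.001848
  node-b: 0.09 × 0.01 × 0.08 = 0.000072
  node-d: 0.31 × 0.0975 × 0.09 = 0.00272025
  node-e: 0.08 × 0.06 × 0.0375 = 0.00018
  node-c: 0.24 × 0.136 × 0.1125 = 0.003672
Sum = 0.00849225.
P(node-c | evidence) = 0.003672 / 0.00849225 ≈ 0.4324.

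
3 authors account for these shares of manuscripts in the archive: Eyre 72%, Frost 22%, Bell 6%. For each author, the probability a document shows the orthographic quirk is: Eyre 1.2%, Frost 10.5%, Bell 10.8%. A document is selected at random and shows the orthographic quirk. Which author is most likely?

Frost

Compute prior × likelihood for every hypothesis:
  Eyre: 0.72 × 0.012 = 0.00864
  Frost: 0.22 × 0.105 = 0.0231
  Bell: 0.06 × 0.108 = 0.00648
Sum = 0.03822.
Largest term belongs to Frost, so Frost is most probable.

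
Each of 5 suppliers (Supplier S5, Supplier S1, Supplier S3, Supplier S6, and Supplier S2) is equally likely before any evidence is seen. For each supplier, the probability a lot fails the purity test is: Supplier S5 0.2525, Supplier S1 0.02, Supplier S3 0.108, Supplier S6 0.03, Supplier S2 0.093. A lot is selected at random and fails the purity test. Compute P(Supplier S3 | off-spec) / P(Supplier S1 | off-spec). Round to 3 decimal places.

5.400

With a uniform prior (1/5 each), posterior ∝ likelihood:
  Supplier S5: 0.2525
  Supplier S1: 0.02
  Supplier S3: 0.108
  Supplier S6: 0.03
  Supplier S2: 0.093
Total = 0.5035.
The ratio is 0.108 / 0.02 (the normalizer cancels) = 5.400.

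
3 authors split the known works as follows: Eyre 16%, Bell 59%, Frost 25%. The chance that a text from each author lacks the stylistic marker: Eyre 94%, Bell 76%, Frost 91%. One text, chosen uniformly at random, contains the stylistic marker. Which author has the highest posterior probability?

Bell

Taking complements, P(marker | each) = Eyre 0.06, Bell 0.24, Frost 0.09.
By Bayes' rule, posterior ∝ prior × likelihood:
  Eyre: 0.16 × 0.06 = 0.0096
  Bell: 0.59 × 0.24 = 0.1416
  Frost: 0.25 × 0.09 = 0.0225
Sum = 0.1737.
Largest term belongs to Bell, so Bell is most probable.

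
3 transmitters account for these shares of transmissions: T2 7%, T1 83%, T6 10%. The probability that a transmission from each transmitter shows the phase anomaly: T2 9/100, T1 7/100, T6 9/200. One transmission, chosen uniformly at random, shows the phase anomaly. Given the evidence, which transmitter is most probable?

T1

By Bayes' rule, posterior ∝ prior × likelihood:
  T2: 0.07 × 0.09 = 0.0063
  T1: 0.83 × 0.07 = 0.0581
  T6: 0.1 × 0.045 = 0.0045
Normalizing constant = 0.0689.
Largest term belongs to T1, so T1 is most probable.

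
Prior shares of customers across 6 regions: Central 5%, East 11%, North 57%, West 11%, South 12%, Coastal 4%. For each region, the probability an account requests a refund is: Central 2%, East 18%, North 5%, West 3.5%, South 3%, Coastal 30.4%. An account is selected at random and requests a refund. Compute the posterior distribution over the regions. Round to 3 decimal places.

Central 0.015, East 0.287, North 0.414, West 0.056, South 0.052, Coastal 0.176

Compute prior × likelihood for every hypothesis:
  Central: 0.05 × 0.02 = 0.001
  East: 0.11 × 0.18 = 0.0198
  North: 0.57 × 0.05 = 0.0285
  West: 0.11 × 0.035 = 0.00385
  South: 0.12 × 0.03 = 0.0036
  Coastal: 0.04 × 0.304 = 0.01216
Total = 0.06891.
P(Central | refund) = 0.001/0.06891 ≈ 0.015
P(East | refund) = 0.0198/0.06891 ≈ 0.287
P(North | refund) = 0.0285/0.06891 ≈ 0.414
P(West | refund) = 0.00385/0.06891 ≈ 0.056
P(South | refund) = 0.0036/0.06891 ≈ 0.052
P(Coastal | refund) = 0.01216/0.06891 ≈ 0.176
(Check: 0.015+0.287+0.414+0.056+0.052+0.176 = 1.000.)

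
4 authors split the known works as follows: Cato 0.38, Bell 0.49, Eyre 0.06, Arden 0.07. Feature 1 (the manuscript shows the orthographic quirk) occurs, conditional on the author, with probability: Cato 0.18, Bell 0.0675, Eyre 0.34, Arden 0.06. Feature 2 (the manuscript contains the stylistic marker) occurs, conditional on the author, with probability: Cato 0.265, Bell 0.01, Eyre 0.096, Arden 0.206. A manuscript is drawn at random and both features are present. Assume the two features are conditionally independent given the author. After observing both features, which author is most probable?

By Bayes' rule, posterior ∝ prior × likelihood:
  Cato: 0.38 × 0.18 × 0.265 = 0.018126
  Bell: 0.49 × 0.0675 × 0.01 = 0.00033075
  Eyre: 0.06 × 0.34 × 0.096 = 0.0019584
  Arden: 0.07 × 0.06 × 0.206 = 0.0008652
Normalizing constant = 0.02128035.
Largest term belongs to Cato, so Cato is most probable.

Cato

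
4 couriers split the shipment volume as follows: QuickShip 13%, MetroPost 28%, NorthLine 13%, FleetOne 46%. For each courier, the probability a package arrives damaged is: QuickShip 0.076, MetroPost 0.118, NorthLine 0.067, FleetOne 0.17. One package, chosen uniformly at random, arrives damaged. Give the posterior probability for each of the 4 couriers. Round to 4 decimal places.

Unnormalized posteriors (prior × likelihood):
  QuickShip: 0.13 × 0.076 = 0.00988
  MetroPost: 0.28 × 0.118 = 0.03304
  NorthLine: 0.13 × 0.067 = 0.00871
  FleetOne: 0.46 × 0.17 = 0.0782
Sum = 0.12983.
P(QuickShip | damaged) = 0.00988/0.12983 ≈ 0.0761
P(MetroPost | damaged) = 0.03304/0.12983 ≈ 0.2545
P(NorthLine | damaged) = 0.00871/0.12983 ≈ 0.0671
P(FleetOne | damaged) = 0.0782/0.12983 ≈ 0.6023

QuickShip 0.0761, MetroPost 0.2545, NorthLine 0.0671, FleetOne 0.6023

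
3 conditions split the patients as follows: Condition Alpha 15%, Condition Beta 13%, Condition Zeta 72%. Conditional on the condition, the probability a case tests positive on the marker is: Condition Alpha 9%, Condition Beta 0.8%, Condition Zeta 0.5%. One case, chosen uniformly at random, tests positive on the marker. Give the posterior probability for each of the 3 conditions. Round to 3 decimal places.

Prior × likelihood for each hypothesis:
  Condition Alpha: 0.15 × 0.09 = 0.0135
  Condition Beta: 0.13 × 0.008 = 0.00104
  Condition Zeta: 0.72 × 0.005 = 0.0036
Total = 0.01814.
P(Condition Alpha | marker-positive) = 0.0135/0.01814 ≈ 0.744
P(Condition Beta | marker-positive) = 0.00104/0.01814 ≈ 0.057
P(Condition Zeta | marker-positive) = 0.0036/0.01814 ≈ 0.198

Condition Alpha 0.744, Condition Beta 0.057, Condition Zeta 0.198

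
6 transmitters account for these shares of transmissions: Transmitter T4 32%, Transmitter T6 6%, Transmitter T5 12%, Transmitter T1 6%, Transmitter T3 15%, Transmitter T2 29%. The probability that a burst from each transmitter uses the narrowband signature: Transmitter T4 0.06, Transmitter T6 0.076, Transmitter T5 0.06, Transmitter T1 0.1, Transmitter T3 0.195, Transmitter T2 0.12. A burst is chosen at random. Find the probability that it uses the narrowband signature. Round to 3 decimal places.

Prior × likelihood for each hypothesis:
  Transmitter T4: 0.32 × 0.06 = 0.0192
  Transmitter T6: 0.06 × 0.076 = 0.00456
  Transmitter T5: 0.12 × 0.06 = 0.0072
  Transmitter T1: 0.06 × 0.1 = 0.006
  Transmitter T3: 0.15 × 0.195 = 0.02925
  Transmitter T2: 0.29 × 0.12 = 0.0348
P(narrowband) = 0.0192 + 0.00456 + 0.0072 + 0.006 + 0.02925 + 0.0348 = 0.10101 → 0.101.

0.101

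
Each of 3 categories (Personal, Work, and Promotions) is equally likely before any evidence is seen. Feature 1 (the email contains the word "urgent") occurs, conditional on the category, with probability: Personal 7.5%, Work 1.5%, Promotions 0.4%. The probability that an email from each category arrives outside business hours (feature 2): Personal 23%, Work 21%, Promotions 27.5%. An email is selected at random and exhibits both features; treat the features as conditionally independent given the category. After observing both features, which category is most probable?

Since the prior is uniform, the posterior is proportional to the likelihood:
  Personal: 0.075 × 0.23 = 0.01725
  Work: 0.015 × 0.21 = 0.00315
  Promotions: 0.004 × 0.275 = 0.0011
Total = 0.0215.
Largest term belongs to Personal, so Personal is most probable.

Personal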